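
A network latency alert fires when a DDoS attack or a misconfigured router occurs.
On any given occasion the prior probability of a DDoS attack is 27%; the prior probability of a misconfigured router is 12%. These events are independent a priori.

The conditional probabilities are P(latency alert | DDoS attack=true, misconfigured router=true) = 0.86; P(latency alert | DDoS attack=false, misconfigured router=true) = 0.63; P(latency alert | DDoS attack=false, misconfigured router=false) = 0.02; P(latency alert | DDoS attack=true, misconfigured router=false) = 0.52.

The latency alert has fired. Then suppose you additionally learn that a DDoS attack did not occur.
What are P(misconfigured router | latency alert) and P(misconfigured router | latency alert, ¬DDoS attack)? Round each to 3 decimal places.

By total probability over the 4 (DDoS attack, misconfigured router) configurations:
  P(latency alert) = 0.02·0.73·0.88 + 0.63·0.73·0.12 + 0.52·0.27·0.88 + 0.86·0.27·0.12
        = 0.012848 + 0.055188 + 0.123552 + 0.027864 = 0.219452
Keeping only the misconfigured router-present terms gives 0.083052, so
  P(misconfigured router | latency alert) = 0.083052 / 0.219452 ≈ 0.378

Now condition on the additional information:
Weight on misconfigured router=true, given the evidence: 0.63·0.12 = 0.075600
The normalizing constant is 0.02·0.88 + 0.63·0.12 = 0.093200
P(misconfigured router | latency alert, ¬DDoS attack) = 0.075600/0.093200 ≈ 0.811

P(misconfigured router | latency alert) ≈ 0.378; P(misconfigured router | latency alert, ¬DDoS attack) ≈ 0.811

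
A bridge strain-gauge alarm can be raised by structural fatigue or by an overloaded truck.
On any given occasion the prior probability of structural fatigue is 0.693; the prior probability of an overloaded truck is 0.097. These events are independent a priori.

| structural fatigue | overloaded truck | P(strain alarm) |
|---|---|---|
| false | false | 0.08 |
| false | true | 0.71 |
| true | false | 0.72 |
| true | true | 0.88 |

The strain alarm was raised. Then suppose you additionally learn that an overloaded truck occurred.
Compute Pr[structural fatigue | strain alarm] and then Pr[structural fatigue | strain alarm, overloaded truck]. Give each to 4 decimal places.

Sum P(strain alarm|·) weighted by the priors over the 4 (structural fatigue, overloaded truck) configurations:
  P(strain alarm) = 0.08×0.307×0.903 + 0.71×0.307×0.097 + 0.72×0.693×0.903 + 0.88×0.693×0.097
        = 0.022178 + 0.021143 + 0.450561 + 0.059154 = 0.553036
Keeping only the structural fatigue-present terms gives 0.509715, so
  P(structural fatigue | strain alarm) = 0.509715 / 0.553036 ≈ 0.9217

Now condition on the additional information:
Enumerate both values of structural fatigue and weight by the priors:
  P(strain alarm | overloaded truck) = 0.71·0.307 + 0.88·0.693
        = 0.217970 + 0.609840 = 0.827810
Keeping only the structural fatigue-present terms gives 0.609840, so
  P(structural fatigue | strain alarm, overloaded truck) = 0.609840 / 0.827810 ≈ 0.7367

Pr[structural fatigue | strain alarm] ≈ 0.9217; Pr[structural fatigue | strain alarm, overloaded truck] ≈ 0.7367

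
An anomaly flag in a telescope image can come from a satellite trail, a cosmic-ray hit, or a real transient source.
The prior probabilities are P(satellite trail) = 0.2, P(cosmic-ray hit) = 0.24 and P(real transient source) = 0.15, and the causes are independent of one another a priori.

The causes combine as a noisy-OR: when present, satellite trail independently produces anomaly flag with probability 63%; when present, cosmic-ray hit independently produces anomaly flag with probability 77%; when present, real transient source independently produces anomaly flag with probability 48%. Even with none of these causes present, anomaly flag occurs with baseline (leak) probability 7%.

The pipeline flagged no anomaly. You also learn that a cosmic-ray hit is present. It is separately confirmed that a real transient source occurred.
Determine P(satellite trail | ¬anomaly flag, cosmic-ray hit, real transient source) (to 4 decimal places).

P(satellite trail | ¬anomaly flag, cosmic-ray hit, real transient source) ≈ 0.0847

Under noisy-OR, P(anomaly flag | causes) = 1 − (1−0.07)·∏(1−qᵢ) over the active causes.
Sum P(¬anomaly flag|·) weighted by the priors over both values of satellite trail:
  P(¬anomaly flag | cosmic-ray hit, real transient source) = 0.111228·0.8 + 0.041154·0.2
        = 0.088982 + 0.008231 = 0.097213
The terms with satellite trail present sum to 0.008231, so
  P(satellite trail | ¬anomaly flag, cosmic-ray hit, real transient source) = 0.008231 / 0.097213 ≈ 0.0847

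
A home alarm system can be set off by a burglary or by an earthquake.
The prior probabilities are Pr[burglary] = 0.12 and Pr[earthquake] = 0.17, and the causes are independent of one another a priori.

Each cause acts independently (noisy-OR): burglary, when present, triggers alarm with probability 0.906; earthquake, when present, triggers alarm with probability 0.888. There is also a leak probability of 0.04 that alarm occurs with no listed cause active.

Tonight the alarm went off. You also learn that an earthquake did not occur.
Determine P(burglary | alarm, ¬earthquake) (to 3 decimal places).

P(burglary | alarm, ¬earthquake) ≈ 0.756

Under noisy-OR, P(alarm | causes) = 1 − (1−0.04)·∏(1−qᵢ) over the active causes.
Weight on burglary=true, given the evidence: 0.90976*0.12 = 0.109171
Normalizer over all consistent configurations: 0.04*0.88 + 0.90976*0.12 = 0.144371
Posterior = 0.109171 / 0.144371 ≈ 0.756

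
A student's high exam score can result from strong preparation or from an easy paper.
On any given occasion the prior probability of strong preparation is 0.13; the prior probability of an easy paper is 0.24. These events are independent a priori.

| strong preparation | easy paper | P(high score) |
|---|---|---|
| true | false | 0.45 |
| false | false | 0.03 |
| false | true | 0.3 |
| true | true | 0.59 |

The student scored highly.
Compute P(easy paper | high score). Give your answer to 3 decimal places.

P(high score) = 0.03*0.87*0.76 + 0.3*0.87*0.24 + 0.45*0.13*0.76 + 0.59*0.13*0.24 = 0.019836 + 0.062640 + 0.044460 + 0.018408 = 0.145344
Restricting to configurations with easy paper present: 0.062640 + 0.018408 = 0.081048.
So P(easy paper | high score) = 0.081048/0.145344 ≈ 0.558.

P(easy paper | high score) ≈ 0.558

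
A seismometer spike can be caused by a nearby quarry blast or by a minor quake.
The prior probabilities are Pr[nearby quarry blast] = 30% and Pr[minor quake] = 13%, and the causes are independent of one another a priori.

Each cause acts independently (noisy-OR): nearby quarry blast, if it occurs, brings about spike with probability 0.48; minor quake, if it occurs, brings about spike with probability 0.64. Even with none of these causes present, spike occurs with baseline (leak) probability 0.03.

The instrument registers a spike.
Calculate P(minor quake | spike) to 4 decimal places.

Under noisy-OR, P(spike | causes) = 1 − (1−0.03)·∏(1−qᵢ) over the active causes.
P(spike) = 0.03·0.7·0.87 + 0.6508·0.7·0.13 + 0.4956·0.3·0.87 + 0.818416·0.3·0.13 = 0.018270 + 0.059223 + 0.129352 + 0.031918 = 0.238763
Of this, 0.091141 comes from 0.059223 + 0.031918 (the minor quake=true cases).
P(minor quake | spike) = 0.091141 / 0.238763 ≈ 0.3817

P(minor quake | spike) ≈ 0.3817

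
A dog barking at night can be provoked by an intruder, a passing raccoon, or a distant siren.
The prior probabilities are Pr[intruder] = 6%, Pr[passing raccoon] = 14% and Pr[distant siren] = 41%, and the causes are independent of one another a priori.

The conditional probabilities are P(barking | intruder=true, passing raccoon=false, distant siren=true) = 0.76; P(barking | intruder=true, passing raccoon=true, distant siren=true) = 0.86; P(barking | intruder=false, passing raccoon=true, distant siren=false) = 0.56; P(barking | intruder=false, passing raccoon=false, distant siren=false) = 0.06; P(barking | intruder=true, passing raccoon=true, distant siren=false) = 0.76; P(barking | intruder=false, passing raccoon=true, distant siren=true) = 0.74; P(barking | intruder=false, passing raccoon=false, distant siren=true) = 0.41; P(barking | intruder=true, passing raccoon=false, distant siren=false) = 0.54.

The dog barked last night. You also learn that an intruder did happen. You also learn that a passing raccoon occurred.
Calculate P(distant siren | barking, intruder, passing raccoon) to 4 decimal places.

Numerator (weight on configurations with distant siren): 0.86·0.41 = 0.352600
Normalizer over all consistent configurations: 0.76·0.59 + 0.86·0.41 = 0.801000
Posterior = 0.352600 / 0.801000 ≈ 0.4402

P(distant siren | barking, intruder, passing raccoon) ≈ 0.4402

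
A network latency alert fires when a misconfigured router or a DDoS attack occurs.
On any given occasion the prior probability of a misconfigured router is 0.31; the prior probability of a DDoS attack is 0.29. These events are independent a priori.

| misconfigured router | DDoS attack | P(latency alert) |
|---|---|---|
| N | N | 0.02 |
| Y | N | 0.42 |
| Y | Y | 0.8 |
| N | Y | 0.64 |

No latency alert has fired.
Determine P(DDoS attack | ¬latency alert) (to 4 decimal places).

Numerator (weight on configurations with DDoS attack): 0.072036 + 0.017980 = 0.090016
The normalizing constant is 0.98*0.69*0.71 + 0.36*0.69*0.29 + 0.58*0.31*0.71 + 0.2*0.31*0.29 = 0.697776
Posterior = 0.090016 / 0.697776 ≈ 0.1290

P(DDoS attack | ¬latency alert) ≈ 0.1290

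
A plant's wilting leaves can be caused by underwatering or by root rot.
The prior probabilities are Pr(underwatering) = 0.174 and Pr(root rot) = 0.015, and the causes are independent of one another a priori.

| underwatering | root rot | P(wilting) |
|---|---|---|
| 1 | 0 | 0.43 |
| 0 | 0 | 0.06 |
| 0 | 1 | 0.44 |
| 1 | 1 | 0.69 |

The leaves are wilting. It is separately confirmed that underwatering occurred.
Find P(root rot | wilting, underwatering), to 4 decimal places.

P(root rot | wilting, underwatering) ≈ 0.0239

P(wilting | underwatering) = 0.43·0.985 + 0.69·0.015 = 0.423550 + 0.010350 = 0.433900
Restricting to configurations with root rot present: 0.69·0.015 = 0.010350.
So P(root rot | wilting, underwatering) = 0.010350/0.433900 ≈ 0.0239.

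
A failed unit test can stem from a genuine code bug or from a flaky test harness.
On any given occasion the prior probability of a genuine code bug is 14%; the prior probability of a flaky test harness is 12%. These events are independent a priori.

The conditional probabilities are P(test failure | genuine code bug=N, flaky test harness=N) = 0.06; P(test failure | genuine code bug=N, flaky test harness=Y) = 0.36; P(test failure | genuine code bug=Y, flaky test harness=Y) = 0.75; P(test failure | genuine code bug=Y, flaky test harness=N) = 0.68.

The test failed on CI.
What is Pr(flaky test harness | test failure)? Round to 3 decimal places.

Pr(flaky test harness | test failure) ≈ 0.278

Weight on flaky test harness=true, given the evidence: 0.037152 + 0.012600 = 0.049752
Normalizer over all consistent configurations: 0.06×0.86×0.88 + 0.36×0.86×0.12 + 0.68×0.14×0.88 + 0.75×0.14×0.12 = 0.178936
Posterior = 0.049752 / 0.178936 ≈ 0.278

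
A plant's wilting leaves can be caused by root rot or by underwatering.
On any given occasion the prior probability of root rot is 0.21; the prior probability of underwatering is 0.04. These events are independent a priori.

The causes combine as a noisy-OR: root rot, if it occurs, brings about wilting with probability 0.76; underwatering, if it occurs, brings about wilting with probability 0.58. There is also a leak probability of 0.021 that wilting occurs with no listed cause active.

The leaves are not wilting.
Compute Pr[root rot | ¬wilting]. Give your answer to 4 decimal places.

Pr[root rot | ¬wilting] ≈ 0.0600

Under noisy-OR, P(wilting | causes) = 1 − (1−0.021)·∏(1−qᵢ) over the active causes.
Numerator (weight on configurations with root rot): 0.047368 + 0.000829 = 0.048197
Normalizer over all consistent configurations: 0.979×0.79×0.96 + 0.41118×0.79×0.04 + 0.23496×0.21×0.96 + 0.098683×0.21×0.04 = 0.803664
Posterior = 0.048197 / 0.803664 ≈ 0.0600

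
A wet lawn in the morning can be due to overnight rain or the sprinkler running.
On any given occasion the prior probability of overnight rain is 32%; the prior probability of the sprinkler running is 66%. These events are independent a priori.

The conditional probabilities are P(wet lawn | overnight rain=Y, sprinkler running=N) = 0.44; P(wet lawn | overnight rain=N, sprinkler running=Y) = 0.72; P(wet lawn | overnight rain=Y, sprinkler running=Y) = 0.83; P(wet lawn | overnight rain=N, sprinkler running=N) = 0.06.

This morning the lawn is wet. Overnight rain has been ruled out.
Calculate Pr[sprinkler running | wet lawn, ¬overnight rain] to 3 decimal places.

Enumerate both values of sprinkler running and weight by the priors:
  P(wet lawn | ¬overnight rain) = 0.06×0.34 + 0.72×0.66
        = 0.020400 + 0.475200 = 0.495600
The terms with sprinkler running present sum to 0.475200, so
  P(sprinkler running | wet lawn, ¬overnight rain) = 0.475200 / 0.495600 ≈ 0.959

Pr[sprinkler running | wet lawn, ¬overnight rain] ≈ 0.959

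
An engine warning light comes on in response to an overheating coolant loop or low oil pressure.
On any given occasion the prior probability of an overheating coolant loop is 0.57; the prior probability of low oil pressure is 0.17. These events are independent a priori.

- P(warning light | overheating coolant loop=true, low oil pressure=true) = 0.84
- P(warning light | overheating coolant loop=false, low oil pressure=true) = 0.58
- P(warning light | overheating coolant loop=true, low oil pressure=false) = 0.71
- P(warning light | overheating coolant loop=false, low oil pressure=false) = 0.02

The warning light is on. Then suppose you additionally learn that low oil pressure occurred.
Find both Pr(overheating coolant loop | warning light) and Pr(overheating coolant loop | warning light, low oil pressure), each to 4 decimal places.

Pr(overheating coolant loop | warning light) ≈ 0.8939; Pr(overheating coolant loop | warning light, low oil pressure) ≈ 0.6575

For the numerator, keep only overheating coolant loop=true terms: 0.335901 + 0.081396 = 0.417297
Normalizer over all consistent configurations: 0.02·0.43·0.83 + 0.58·0.43·0.17 + 0.71·0.57·0.83 + 0.84·0.57·0.17 = 0.466833
Posterior = 0.417297 / 0.466833 ≈ 0.8939

With the extra evidence:
P(warning light | low oil pressure) = 0.58×0.43 + 0.84×0.57 = 0.249400 + 0.478800 = 0.728200
Of this, 0.478800 comes from 0.84×0.57 (the overheating coolant loop=true cases).
P(overheating coolant loop | warning light, low oil pressure) = 0.478800 / 0.728200 ≈ 0.6575
— low oil pressure explains away the evidence for overheating coolant loop.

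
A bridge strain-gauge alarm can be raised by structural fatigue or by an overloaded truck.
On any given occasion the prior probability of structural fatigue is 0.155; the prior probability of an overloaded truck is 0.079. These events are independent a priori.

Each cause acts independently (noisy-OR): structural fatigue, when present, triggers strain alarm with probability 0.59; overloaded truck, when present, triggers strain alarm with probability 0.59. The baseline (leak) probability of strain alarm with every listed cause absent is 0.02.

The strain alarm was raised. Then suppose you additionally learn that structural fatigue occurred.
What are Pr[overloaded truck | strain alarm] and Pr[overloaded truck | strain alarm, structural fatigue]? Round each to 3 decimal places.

Pr[overloaded truck | strain alarm] ≈ 0.332; Pr[overloaded truck | strain alarm, structural fatigue] ≈ 0.107

Under noisy-OR, P(strain alarm | causes) = 1 − (1−0.02)·∏(1−qᵢ) over the active causes.
Sum P(strain alarm|·) weighted by the priors over the 4 (structural fatigue, overloaded truck) configurations:
  P(strain alarm) = 0.02×0.845×0.921 + 0.5982×0.845×0.079 + 0.5982×0.155×0.921 + 0.835262×0.155×0.079
        = 0.015565 + 0.039933 + 0.085396 + 0.010228 = 0.151122
Keeping only the overloaded truck-present terms gives 0.050161, so
  P(overloaded truck | strain alarm) = 0.050161 / 0.151122 ≈ 0.332

With the extra evidence:
P(strain alarm | structural fatigue) = 0.5982*0.921 + 0.835262*0.079 = 0.550942 + 0.065986 = 0.616928
Of this, 0.065986 comes from 0.835262*0.079 (the overloaded truck=true cases).
So P(overloaded truck | strain alarm, structural fatigue) = 0.065986/0.616928 ≈ 0.107.
The drop from 0.332 to 0.107 is the explaining-away (discounting) effect.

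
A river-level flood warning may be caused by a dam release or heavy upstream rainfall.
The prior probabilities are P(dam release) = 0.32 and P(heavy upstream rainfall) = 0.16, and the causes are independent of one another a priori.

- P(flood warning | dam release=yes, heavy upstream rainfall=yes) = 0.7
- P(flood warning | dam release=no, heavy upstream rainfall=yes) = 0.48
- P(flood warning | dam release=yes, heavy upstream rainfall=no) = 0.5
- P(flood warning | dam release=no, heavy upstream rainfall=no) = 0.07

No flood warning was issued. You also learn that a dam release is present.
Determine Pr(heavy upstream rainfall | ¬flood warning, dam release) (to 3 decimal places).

Sum P(¬flood warning|·) weighted by the priors over both values of heavy upstream rainfall:
  P(¬flood warning | dam release) = 0.5·0.84 + 0.3·0.16
        = 0.420000 + 0.048000 = 0.468000
Configurations with heavy upstream rainfall contribute 0.048000, so
  P(heavy upstream rainfall | ¬flood warning, dam release) = 0.048000 / 0.468000 ≈ 0.103

Pr(heavy upstream rainfall | ¬flood warning, dam release) ≈ 0.103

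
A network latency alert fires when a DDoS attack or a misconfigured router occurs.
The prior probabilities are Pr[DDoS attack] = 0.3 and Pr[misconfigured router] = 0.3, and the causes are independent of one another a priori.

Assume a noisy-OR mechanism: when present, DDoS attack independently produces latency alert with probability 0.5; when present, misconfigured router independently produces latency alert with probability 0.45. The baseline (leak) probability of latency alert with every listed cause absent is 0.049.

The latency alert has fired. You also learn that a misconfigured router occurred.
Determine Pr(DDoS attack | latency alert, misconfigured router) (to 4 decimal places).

Under noisy-OR, P(latency alert | causes) = 1 − (1−0.049)·∏(1−qᵢ) over the active causes.
P(latency alert | misconfigured router) = 0.47695*0.7 + 0.738475*0.3 = 0.333865 + 0.221543 = 0.555408
The DDoS attack-present share is 0.738475*0.3 = 0.221543.
Hence the posterior is 0.221543/0.555408 ≈ 0.3989.

Pr(DDoS attack | latency alert, misconfigured router) ≈ 0.3989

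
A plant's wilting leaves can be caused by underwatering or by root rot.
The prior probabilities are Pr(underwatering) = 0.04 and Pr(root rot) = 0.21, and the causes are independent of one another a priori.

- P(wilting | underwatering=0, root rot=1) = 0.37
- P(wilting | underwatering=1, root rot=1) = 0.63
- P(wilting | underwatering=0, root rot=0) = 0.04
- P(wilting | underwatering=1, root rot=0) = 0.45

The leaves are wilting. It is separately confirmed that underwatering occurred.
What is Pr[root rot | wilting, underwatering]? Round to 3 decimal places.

P(wilting | underwatering) = 0.45×0.79 + 0.63×0.21 = 0.355500 + 0.132300 = 0.487800
Restricting to configurations with root rot present: 0.63×0.21 = 0.132300.
Hence the posterior is 0.132300/0.487800 ≈ 0.271.

Pr[root rot | wilting, underwatering] ≈ 0.271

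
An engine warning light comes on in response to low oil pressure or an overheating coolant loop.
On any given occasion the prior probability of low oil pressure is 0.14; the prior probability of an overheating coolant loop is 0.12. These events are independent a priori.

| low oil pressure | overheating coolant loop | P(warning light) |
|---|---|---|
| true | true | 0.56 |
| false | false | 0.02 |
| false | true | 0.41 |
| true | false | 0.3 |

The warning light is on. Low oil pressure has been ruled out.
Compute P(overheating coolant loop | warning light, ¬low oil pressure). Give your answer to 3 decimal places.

P(warning light | ¬low oil pressure) = 0.02*0.88 + 0.41*0.12 = 0.017600 + 0.049200 = 0.066800
Restricting to configurations with overheating coolant loop present: 0.41*0.12 = 0.049200.
P(overheating coolant loop | warning light, ¬low oil pressure) = 0.049200 / 0.066800 ≈ 0.737

P(overheating coolant loop | warning light, ¬low oil pressure) ≈ 0.737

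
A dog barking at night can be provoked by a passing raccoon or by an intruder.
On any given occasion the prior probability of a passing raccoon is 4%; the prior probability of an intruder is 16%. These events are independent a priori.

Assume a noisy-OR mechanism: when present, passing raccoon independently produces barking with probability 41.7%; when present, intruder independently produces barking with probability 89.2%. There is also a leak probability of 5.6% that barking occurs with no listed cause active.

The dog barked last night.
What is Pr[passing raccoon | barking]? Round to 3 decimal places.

Pr[passing raccoon | barking] ≈ 0.103

Under noisy-OR, P(barking | causes) = 1 − (1−0.056)·∏(1−qᵢ) over the active causes.
By total probability over the 4 (passing raccoon, intruder) configurations:
  P(barking) = 0.056·0.96·0.84 + 0.898048·0.96·0.16 + 0.449648·0.04·0.84 + 0.940562·0.04·0.16
        = 0.045158 + 0.137940 + 0.015108 + 0.006020 = 0.204226
Configurations with passing raccoon contribute 0.021128, so
  P(passing raccoon | barking) = 0.021128 / 0.204226 ≈ 0.103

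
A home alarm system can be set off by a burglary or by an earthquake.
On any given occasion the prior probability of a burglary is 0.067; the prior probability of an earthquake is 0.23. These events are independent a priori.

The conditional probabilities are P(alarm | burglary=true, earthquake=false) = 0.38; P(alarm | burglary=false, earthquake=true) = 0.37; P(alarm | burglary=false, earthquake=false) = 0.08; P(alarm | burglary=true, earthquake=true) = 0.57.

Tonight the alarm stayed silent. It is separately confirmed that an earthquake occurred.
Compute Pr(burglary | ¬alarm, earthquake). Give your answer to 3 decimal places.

P(¬alarm | earthquake) = 0.63·0.933 + 0.43·0.067 = 0.587790 + 0.028810 = 0.616600
Restricting to configurations with burglary present: 0.43·0.067 = 0.028810.
So P(burglary | ¬alarm, earthquake) = 0.028810/0.616600 ≈ 0.047.

Pr(burglary | ¬alarm, earthquake) ≈ 0.047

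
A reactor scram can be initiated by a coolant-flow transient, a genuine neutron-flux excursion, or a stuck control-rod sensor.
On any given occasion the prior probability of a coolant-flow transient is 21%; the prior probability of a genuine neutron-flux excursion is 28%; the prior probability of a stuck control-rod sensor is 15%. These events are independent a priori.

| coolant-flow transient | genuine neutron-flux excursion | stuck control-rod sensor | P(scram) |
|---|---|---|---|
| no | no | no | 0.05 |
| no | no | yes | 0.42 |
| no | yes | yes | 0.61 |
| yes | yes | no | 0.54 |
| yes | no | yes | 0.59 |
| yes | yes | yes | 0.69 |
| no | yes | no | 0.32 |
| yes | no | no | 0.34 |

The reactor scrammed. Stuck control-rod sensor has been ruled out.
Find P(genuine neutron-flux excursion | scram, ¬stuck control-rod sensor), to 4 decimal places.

P(scram | ¬stuck control-rod sensor) = 0.05*0.79*0.72 + 0.32*0.79*0.28 + 0.34*0.21*0.72 + 0.54*0.21*0.28 = 0.028440 + 0.070784 + 0.051408 + 0.031752 = 0.182384
Restricting to configurations with genuine neutron-flux excursion present: 0.070784 + 0.031752 = 0.102536.
Hence the posterior is 0.102536/0.182384 ≈ 0.5622.

P(genuine neutron-flux excursion | scram, ¬stuck control-rod sensor) ≈ 0.5622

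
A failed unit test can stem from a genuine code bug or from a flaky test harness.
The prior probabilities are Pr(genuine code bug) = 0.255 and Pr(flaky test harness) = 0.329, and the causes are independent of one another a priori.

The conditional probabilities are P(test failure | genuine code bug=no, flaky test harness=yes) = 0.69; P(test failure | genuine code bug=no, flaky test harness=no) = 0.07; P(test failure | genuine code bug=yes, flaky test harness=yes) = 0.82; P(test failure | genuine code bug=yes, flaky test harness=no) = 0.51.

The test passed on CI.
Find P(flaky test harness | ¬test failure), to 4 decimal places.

P(¬test failure) = 0.93·0.745·0.671 + 0.31·0.745·0.329 + 0.49·0.255·0.671 + 0.18·0.255·0.329 = 0.464902 + 0.075983 + 0.083841 + 0.015101 = 0.639827
Of this, 0.091084 comes from 0.075983 + 0.015101 (the flaky test harness=true cases).
So P(flaky test harness | ¬test failure) = 0.091084/0.639827 ≈ 0.1424.

P(flaky test harness | ¬test failure) ≈ 0.1424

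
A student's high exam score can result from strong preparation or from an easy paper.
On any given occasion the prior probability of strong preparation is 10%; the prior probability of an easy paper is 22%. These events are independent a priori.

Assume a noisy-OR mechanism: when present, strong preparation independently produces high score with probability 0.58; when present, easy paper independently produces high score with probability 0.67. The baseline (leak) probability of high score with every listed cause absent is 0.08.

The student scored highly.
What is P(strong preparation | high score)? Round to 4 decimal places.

Under noisy-OR, P(high score | causes) = 1 − (1−0.08)·∏(1−qᵢ) over the active causes.
For the numerator, keep only strong preparation=true terms: 0.047861 + 0.019195 = 0.067056
Denominator P(high score): 0.08×0.9×0.78 + 0.6964×0.9×0.22 + 0.6136×0.1×0.78 + 0.872488×0.1×0.22 = 0.261103
P(strong preparation | high score) = 0.067056/0.261103 ≈ 0.2568

P(strong preparation | high score) ≈ 0.2568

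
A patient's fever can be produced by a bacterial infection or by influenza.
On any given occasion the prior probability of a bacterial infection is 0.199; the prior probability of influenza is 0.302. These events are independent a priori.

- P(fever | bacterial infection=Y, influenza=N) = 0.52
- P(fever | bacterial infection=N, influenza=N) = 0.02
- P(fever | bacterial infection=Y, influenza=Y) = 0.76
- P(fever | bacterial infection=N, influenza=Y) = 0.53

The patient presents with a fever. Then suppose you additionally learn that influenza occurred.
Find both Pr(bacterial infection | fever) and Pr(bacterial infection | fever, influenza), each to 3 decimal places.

For the numerator, keep only bacterial infection=true terms: 0.072229 + 0.045674 = 0.117903
Denominator P(fever): 0.02·0.801·0.698 + 0.53·0.801·0.302 + 0.52·0.199·0.698 + 0.76·0.199·0.302 = 0.257293
P(bacterial infection | fever) = 0.117903/0.257293 ≈ 0.458

Now condition on the additional information:
P(fever | influenza) = 0.53×0.801 + 0.76×0.199 = 0.424530 + 0.151240 = 0.575770
The bacterial infection-present share is 0.76×0.199 = 0.151240.
Hence the posterior is 0.151240/0.575770 ≈ 0.263.

Pr(bacterial infection | fever) ≈ 0.458; Pr(bacterial infection | fever, influenza) ≈ 0.263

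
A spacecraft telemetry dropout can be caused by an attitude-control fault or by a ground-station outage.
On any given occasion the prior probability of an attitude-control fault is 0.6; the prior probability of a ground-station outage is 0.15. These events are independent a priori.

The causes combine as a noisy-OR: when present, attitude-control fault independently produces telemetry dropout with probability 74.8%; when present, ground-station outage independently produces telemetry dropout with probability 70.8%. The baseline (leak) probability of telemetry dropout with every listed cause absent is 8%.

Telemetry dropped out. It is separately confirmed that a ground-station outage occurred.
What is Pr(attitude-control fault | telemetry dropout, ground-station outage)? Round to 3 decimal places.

Pr(attitude-control fault | telemetry dropout, ground-station outage) ≈ 0.657

Under noisy-OR, P(telemetry dropout | causes) = 1 − (1−0.08)·∏(1−qᵢ) over the active causes.
Numerator (weight on configurations with attitude-control fault): 0.932303×0.6 = 0.559382
Normalizer over all consistent configurations: 0.73136×0.4 + 0.932303×0.6 = 0.851926
P(attitude-control fault | telemetry dropout, ground-station outage) = 0.559382/0.851926 ≈ 0.657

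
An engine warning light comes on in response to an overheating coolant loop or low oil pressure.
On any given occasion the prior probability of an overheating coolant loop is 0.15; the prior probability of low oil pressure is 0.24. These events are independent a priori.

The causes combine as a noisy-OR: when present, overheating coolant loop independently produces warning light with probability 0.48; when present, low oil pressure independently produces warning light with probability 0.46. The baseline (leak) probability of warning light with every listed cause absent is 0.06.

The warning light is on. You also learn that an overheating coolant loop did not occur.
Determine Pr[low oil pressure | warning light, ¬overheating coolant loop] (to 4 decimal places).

Under noisy-OR, P(warning light | causes) = 1 − (1−0.06)·∏(1−qᵢ) over the active causes.
Weight on low oil pressure=true, given the evidence: 0.4924*0.24 = 0.118176
Normalizer over all consistent configurations: 0.06*0.76 + 0.4924*0.24 = 0.163776
P(low oil pressure | warning light, ¬overheating coolant loop) = 0.118176/0.163776 ≈ 0.7216

Pr[low oil pressure | warning light, ¬overheating coolant loop] ≈ 0.7216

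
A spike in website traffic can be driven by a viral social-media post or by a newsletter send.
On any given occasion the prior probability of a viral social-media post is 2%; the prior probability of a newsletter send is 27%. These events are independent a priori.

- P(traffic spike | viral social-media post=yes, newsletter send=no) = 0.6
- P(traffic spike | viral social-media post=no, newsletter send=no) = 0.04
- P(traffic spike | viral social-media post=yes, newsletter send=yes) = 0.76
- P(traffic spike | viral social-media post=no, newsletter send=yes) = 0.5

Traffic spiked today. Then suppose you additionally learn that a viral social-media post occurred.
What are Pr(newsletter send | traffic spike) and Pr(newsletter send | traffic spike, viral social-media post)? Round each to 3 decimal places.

Weight on newsletter send=true, given the evidence: 0.132300 + 0.004104 = 0.136404
Normalizer over all consistent configurations: 0.04·0.98·0.73 + 0.5·0.98·0.27 + 0.6·0.02·0.73 + 0.76·0.02·0.27 = 0.173780
P(newsletter send | traffic spike) = 0.136404/0.173780 ≈ 0.785

With the extra evidence:
P(traffic spike | viral social-media post) = 0.6·0.73 + 0.76·0.27 = 0.438000 + 0.205200 = 0.643200
Restricting to configurations with newsletter send present: 0.76·0.27 = 0.205200.
So P(newsletter send | traffic spike, viral social-media post) = 0.205200/0.643200 ≈ 0.319.

Pr(newsletter send | traffic spike) ≈ 0.785; Pr(newsletter send | traffic spike, viral social-media post) ≈ 0.319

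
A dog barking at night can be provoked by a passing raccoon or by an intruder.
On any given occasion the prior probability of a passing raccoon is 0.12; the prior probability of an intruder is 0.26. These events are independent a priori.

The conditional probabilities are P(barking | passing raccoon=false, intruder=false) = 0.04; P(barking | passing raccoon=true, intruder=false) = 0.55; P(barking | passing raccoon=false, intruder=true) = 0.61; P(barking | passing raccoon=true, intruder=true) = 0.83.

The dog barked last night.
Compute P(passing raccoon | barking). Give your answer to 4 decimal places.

Numerator (weight on configurations with passing raccoon): 0.048840 + 0.025896 = 0.074736
Normalizer over all consistent configurations: 0.04·0.88·0.74 + 0.61·0.88·0.26 + 0.55·0.12·0.74 + 0.83·0.12·0.26 = 0.240352
Posterior = 0.074736 / 0.240352 ≈ 0.3109

P(passing raccoon | barking) ≈ 0.3109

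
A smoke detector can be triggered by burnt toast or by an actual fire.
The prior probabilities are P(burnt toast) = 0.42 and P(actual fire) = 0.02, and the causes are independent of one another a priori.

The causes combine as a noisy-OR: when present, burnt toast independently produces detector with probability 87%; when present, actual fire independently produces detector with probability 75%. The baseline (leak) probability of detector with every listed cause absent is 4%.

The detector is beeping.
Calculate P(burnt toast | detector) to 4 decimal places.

P(burnt toast | detector) ≈ 0.9211

Under noisy-OR, P(detector | causes) = 1 − (1−0.04)·∏(1−qᵢ) over the active causes.
P(detector) = 0.04·0.58·0.98 + 0.76·0.58·0.02 + 0.8752·0.42·0.98 + 0.9688·0.42·0.02 = 0.022736 + 0.008816 + 0.360232 + 0.008138 = 0.399922
Of this, 0.368370 comes from 0.360232 + 0.008138 (the burnt toast=true cases).
So P(burnt toast | detector) = 0.368370/0.399922 ≈ 0.9211.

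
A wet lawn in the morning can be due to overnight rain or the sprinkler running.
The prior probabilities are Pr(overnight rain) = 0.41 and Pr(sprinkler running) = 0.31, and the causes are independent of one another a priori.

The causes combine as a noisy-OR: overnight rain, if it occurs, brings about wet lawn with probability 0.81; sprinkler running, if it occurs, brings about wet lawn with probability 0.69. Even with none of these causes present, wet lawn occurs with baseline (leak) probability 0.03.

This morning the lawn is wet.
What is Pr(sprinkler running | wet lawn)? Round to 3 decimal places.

Under noisy-OR, P(wet lawn | causes) = 1 − (1−0.03)·∏(1−qᵢ) over the active causes.
P(wet lawn) = 0.03*0.59*0.69 + 0.6993*0.59*0.31 + 0.8157*0.41*0.69 + 0.942867*0.41*0.31 = 0.012213 + 0.127902 + 0.230762 + 0.119838 = 0.490715
The sprinkler running-present share is 0.127902 + 0.119838 = 0.247740.
Hence the posterior is 0.247740/0.490715 ≈ 0.505.

Pr(sprinkler running | wet lawn) ≈ 0.505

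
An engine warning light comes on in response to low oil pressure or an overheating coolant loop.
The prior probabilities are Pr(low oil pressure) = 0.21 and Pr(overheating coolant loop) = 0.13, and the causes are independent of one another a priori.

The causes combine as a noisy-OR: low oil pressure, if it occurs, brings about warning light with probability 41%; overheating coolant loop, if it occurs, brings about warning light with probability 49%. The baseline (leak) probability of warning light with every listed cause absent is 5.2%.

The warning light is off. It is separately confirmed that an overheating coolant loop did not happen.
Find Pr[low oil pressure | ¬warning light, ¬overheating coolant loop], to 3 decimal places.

Under noisy-OR, P(warning light | causes) = 1 − (1−0.052)·∏(1−qᵢ) over the active causes.
P(¬warning light | ¬overheating coolant loop) = 0.948×0.79 + 0.55932×0.21 = 0.748920 + 0.117457 = 0.866377
Restricting to configurations with low oil pressure present: 0.55932×0.21 = 0.117457.
So P(low oil pressure | ¬warning light, ¬overheating coolant loop) = 0.117457/0.866377 ≈ 0.136.

Pr[low oil pressure | ¬warning light, ¬overheating coolant loop] ≈ 0.136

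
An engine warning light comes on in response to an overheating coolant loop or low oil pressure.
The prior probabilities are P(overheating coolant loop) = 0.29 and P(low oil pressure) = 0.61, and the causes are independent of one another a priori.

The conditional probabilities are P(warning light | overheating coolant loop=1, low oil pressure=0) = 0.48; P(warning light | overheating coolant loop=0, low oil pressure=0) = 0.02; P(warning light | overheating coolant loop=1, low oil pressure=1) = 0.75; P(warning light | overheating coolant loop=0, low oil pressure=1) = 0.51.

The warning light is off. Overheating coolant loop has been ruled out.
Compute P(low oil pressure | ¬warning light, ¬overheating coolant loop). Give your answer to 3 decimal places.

P(low oil pressure | ¬warning light, ¬overheating coolant loop) ≈ 0.439

Sum P(¬warning light|·) weighted by the priors over both values of low oil pressure:
  P(¬warning light | ¬overheating coolant loop) = 0.98·0.39 + 0.49·0.61
        = 0.382200 + 0.298900 = 0.681100
The terms with low oil pressure present sum to 0.298900, so
  P(low oil pressure | ¬warning light, ¬overheating coolant loop) = 0.298900 / 0.681100 ≈ 0.439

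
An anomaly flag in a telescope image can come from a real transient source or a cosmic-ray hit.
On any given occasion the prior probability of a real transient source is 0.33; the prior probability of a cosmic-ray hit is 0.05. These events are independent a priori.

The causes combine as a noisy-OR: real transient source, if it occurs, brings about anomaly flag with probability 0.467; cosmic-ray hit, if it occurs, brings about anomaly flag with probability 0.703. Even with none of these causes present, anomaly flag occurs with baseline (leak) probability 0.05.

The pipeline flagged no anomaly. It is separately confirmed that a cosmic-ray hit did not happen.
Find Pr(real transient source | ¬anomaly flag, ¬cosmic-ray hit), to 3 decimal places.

Under noisy-OR, P(anomaly flag | causes) = 1 − (1−0.05)·∏(1−qᵢ) over the active causes.
P(¬anomaly flag | ¬cosmic-ray hit) = 0.95·0.67 + 0.50635·0.33 = 0.636500 + 0.167096 = 0.803596
Of this, 0.167096 comes from 0.50635·0.33 (the real transient source=true cases).
P(real transient source | ¬anomaly flag, ¬cosmic-ray hit) = 0.167096 / 0.803596 ≈ 0.208

Pr(real transient source | ¬anomaly flag, ¬cosmic-ray hit) ≈ 0.208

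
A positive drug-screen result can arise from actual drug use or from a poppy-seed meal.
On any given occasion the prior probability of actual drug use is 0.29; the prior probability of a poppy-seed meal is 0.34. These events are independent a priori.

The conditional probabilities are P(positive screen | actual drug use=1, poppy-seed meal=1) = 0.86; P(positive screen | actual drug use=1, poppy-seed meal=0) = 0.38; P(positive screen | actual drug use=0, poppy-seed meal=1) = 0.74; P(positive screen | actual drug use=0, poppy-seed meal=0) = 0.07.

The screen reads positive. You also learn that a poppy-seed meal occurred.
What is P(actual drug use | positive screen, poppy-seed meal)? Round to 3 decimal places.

Sum P(positive screen|·) weighted by the priors over both values of actual drug use:
  P(positive screen | poppy-seed meal) = 0.74*0.71 + 0.86*0.29
        = 0.525400 + 0.249400 = 0.774800
Configurations with actual drug use contribute 0.249400, so
  P(actual drug use | positive screen, poppy-seed meal) = 0.249400 / 0.774800 ≈ 0.322

P(actual drug use | positive screen, poppy-seed meal) ≈ 0.322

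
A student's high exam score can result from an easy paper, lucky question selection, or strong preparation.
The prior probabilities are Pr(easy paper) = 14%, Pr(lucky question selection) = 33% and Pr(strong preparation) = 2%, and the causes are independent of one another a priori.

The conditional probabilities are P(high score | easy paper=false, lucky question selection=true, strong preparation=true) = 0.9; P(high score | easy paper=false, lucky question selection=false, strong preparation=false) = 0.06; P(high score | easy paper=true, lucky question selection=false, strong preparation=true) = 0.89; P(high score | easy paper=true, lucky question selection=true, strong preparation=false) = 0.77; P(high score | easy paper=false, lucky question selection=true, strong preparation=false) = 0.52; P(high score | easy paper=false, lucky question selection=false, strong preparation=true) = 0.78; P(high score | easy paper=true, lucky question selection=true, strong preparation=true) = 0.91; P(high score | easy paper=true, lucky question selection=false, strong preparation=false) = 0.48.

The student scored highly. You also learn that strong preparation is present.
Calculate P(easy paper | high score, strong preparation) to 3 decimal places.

P(high score | strong preparation) = 0.78·0.86·0.67 + 0.9·0.86·0.33 + 0.89·0.14·0.67 + 0.91·0.14·0.33 = 0.449436 + 0.255420 + 0.083482 + 0.042042 = 0.830380
Restricting to configurations with easy paper present: 0.083482 + 0.042042 = 0.125524.
So P(easy paper | high score, strong preparation) = 0.125524/0.830380 ≈ 0.151.

P(easy paper | high score, strong preparation) ≈ 0.151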